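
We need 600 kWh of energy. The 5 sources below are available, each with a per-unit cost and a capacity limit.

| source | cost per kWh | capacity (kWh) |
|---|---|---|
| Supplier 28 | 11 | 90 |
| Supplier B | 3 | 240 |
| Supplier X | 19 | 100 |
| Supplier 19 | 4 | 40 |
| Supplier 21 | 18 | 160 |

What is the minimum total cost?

Fill from the cheapest source first.
Take 240 from Supplier B at 3 → need 360 more.
Supplier 19 (4): use full 40 → 320 kWh to go.
Supplier 28 at 11: take all 90 kWh → 230 still needed.
Supplier 21 (18): use full 160 → 70 kWh to go.
Supplier X (19): take the remaining 70 → done.
Cost = 240×3 + 40×4 + 90×11 + 160×18 + 70×19 = 6080.

6080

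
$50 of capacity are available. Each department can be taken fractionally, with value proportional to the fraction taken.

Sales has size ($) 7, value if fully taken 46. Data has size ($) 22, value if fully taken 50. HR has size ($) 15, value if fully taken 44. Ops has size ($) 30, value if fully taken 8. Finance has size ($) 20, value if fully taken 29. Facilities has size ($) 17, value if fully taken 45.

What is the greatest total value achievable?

Sort by value density: Sales 46/7≈6.57, HR 44/15≈2.93, Facilities 45/17≈2.65, Data 50/22≈2.27, Finance 29/20≈1.45, Ops 8/30≈0.267.
All 7 $ of Sales fit (value 46) ; 43 remain.
HR: take in full, 15 $ for value 44 ; 28 left.
All 17 $ of Facilities fit (value 45) ; 11 remain.
11 $ left: a 11/22 share of Data gives 50×11/22 = 25.
Total value = 160.

160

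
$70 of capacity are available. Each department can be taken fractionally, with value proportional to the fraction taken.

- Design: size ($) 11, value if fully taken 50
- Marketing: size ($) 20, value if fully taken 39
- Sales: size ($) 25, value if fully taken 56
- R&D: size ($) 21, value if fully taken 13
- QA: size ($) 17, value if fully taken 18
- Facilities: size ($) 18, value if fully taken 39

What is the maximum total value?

Best value per unit of size first: Design 50/11≈4.55, Sales 56/25≈2.24, Facilities 39/18≈2.17, Marketing 39/20≈1.95, QA 18/17≈1.06, R&D 13/21≈0.619.
Design: take in full, 11 $ for value 50 → 59 left.
Sales: take in full, 25 $ for value 56 → 34 left.
Take all of Facilities (18 $, value 39) → 16 $ left.
16 $ left: a 16/20 share of Marketing gives 39×16/20 = 31.2.
Total value = 176.2.

176.2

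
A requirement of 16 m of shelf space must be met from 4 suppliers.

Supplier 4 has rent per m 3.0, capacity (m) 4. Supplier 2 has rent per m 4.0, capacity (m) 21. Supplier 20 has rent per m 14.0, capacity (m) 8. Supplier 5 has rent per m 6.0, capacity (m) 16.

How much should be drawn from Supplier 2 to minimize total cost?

Use suppliers in increasing cost order.
Supplier 4 at 3.0: take all 4 m → 12 still needed.
Supplier 2 at 4.0: take 12 of its 21 → requirement met.
Supplier 5, Supplier 20: unused.

12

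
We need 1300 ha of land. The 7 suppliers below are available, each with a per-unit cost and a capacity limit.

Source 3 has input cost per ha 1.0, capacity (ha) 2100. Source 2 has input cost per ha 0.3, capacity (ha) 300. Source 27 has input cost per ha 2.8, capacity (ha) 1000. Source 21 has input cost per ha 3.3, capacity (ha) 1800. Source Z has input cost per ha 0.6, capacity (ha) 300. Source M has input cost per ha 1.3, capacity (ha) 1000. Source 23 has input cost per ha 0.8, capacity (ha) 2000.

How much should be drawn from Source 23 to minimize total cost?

700

Fill from the cheapest supplier first.
Source 2 at 0.3: take all 300 ha — 1000 still needed.
Source Z at 0.6: take all 300 ha — 700 still needed.
Source 23 (0.8): take the remaining 700 — done.
Source 3, Source M, Source 27, Source 21: unused.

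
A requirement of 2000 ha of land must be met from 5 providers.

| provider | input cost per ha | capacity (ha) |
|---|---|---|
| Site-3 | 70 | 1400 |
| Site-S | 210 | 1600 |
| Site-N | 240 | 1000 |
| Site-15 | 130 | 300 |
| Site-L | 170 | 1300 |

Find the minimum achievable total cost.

Use providers in increasing cost order.
Site-3 (70): use full 1400 ; 600 ha to go.
Site-15 at 130: take all 300 ha ; 300 still needed.
Take 300 from Site-L at 170 to finish.
Site-S, Site-N: unused.
Cost = 1400×70 + 300×130 + 300×170 = 188000.

188000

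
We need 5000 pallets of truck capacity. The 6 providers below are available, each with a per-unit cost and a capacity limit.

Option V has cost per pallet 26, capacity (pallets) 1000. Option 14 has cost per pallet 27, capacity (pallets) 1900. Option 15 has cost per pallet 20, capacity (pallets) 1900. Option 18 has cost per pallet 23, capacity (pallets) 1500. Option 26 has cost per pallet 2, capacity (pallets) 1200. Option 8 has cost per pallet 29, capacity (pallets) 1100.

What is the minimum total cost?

85300

Use providers in increasing cost order.
Take 1200 from Option 26 at 2 → need 3800 more.
Take 1900 from Option 15 at 20 → need 1900 more.
Take 1500 from Option 18 at 23 → need 400 more.
Option V at 26: take 400 of its 1000 → requirement met.
Option 14, Option 8: unused.
Cost = 1200×2 + 1900×20 + 1500×23 + 400×26 = 85300.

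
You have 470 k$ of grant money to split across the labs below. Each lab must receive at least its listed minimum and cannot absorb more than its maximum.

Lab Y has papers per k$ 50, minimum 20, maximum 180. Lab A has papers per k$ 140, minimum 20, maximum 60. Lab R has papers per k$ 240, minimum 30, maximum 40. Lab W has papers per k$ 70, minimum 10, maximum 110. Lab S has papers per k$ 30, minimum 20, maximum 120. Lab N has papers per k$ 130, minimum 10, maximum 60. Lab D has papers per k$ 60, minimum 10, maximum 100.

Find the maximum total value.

Meeting every minimum uses 20+20+30+10+20+10+10 = 120 k$, leaving 350.
Rank by papers per k$: Lab R 240 > Lab A 140 > Lab N 130 > Lab W 70 > Lab D 60 > Lab Y 50 > Lab S 30.
Lab R takes 10 more to reach its cap of 40 — 340 left.
Give Lab A 40 more to hit its cap of 60 — 300 left.
Lab N takes 50 more to reach its cap of 60 — 250 left.
Give Lab W 100 more to hit its cap of 110 — 150 left.
Lab D takes 90 more to reach its cap of 100 — 60 left.
Lab Y has room for 160 more but only 60 remain, so it gets 80.
Total = 50×80 + 140×60 + 240×40 + 70×110 + 30×20 + 130×60 + 60×100 = 44100.

44100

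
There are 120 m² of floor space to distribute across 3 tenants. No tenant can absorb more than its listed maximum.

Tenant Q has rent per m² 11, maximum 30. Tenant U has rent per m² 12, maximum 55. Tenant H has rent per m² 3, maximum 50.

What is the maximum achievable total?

1095

Rank by rent per m²: Tenant U 12 > Tenant Q 11 > Tenant H 3.
Give Tenant U 55 to hit its cap of 55 — 65 left.
Tenant Q takes 30 to reach its cap of 30 — 35 left.
Only 35 left; Tenant H takes them to reach 35.
Total = 11×30 + 12×55 + 3×35 = 1095.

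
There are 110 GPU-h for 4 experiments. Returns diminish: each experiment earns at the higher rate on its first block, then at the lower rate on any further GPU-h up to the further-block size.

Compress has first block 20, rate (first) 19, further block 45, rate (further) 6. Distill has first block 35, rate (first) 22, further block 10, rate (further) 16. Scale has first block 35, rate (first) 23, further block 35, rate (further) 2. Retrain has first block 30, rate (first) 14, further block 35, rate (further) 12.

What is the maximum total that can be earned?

2255

Treat each block as its own option and order by rate: Scale/T1 23 > Distill/T1 22 > Compress/T1 19 > Distill/T2 16 > Retrain/T1 14 > Retrain/T2 12 > Compress/T2 6 > Scale/T2 2.
Scale T1 at 23: fill all 35 → 75 left.
Distill T1 at 22: fill all 35 → 40 left.
Compress/T1 (19): +20 → 20 left.
Distill/T2 (16): +10 → 10 left.
Retrain T1 at 14: only 10 left, fill 10.
Total = 23×35 + 22×35 + 19×20 + 16×10 + 14×10 = 2255.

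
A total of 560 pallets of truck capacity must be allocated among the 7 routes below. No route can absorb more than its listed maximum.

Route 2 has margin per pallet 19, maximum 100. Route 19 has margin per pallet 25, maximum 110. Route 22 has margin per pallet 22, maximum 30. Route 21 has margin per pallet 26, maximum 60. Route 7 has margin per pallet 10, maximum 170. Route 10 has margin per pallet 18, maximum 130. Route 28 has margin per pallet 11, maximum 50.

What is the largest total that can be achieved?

Order the routes by margin per pallet: Route 21 26 > Route 19 25 > Route 22 22 > Route 2 19 > Route 10 18 > Route 28 11 > Route 7 10.
Route 21: +60 to 60 (cap) ; 500 left.
Route 19: +110 to 110 (cap) ; 390 left.
Route 22 takes 30 to reach its cap of 30 ; 360 left.
Route 2: +100 to 100 (cap) ; 260 left.
Give Route 10 130 to hit its cap of 130 ; 130 left.
Route 28 takes 50 to reach its cap of 50 ; 80 left.
Route 7: +80 (room for 170) → 80. Pool exhausted.
Total = 19×100 + 25×110 + 22×30 + 26×60 + 10×80 + 18×130 + 11×50 = 10560.

10560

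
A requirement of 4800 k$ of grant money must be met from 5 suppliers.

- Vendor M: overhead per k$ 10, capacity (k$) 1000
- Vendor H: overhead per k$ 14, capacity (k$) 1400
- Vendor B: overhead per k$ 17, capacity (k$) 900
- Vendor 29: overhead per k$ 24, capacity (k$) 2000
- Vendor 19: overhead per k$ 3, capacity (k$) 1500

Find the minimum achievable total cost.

Use suppliers in increasing cost order.
Vendor 19 (3): use full 1500 → 3300 k$ to go.
Take 1000 from Vendor M at 10 → need 2300 more.
Vendor H at 14: take all 1400 k$ → 900 still needed.
Vendor B at 17: take all 900 k$ → 0 still needed.
Vendor 29: unused.
Cost = 1500×3 + 1000×10 + 1400×14 + 900×17 = 49400.

49400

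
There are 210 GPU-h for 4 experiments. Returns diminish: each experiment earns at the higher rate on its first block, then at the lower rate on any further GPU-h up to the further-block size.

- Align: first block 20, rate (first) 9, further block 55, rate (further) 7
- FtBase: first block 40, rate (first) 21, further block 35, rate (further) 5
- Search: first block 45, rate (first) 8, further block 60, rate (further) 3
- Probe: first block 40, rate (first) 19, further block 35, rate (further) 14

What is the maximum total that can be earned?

Rank every tier by rate: FtBase/tier1 21 > Probe/tier1 19 > Probe/tier2 14 > Align/tier1 9 > Search/tier1 8 > Align/tier2 7 > FtBase/tier2 5 > Search/tier2 3.
FtBase/tier1 (21): +40 — 170 left.
Fill Probe tier1 block (40 at 19) — 130 left.
Probe tier2 at 14: fill all 35 — 95 left.
Fill Align tier1 block (20 at 9) — 75 left.
Fill Search tier1 block (45 at 8) — 30 left.
30 remain; put them into Align tier2 at 7.
Total = 21×40 + 19×40 + 14×35 + 9×20 + 8×45 + 7×30 = 2840.

2840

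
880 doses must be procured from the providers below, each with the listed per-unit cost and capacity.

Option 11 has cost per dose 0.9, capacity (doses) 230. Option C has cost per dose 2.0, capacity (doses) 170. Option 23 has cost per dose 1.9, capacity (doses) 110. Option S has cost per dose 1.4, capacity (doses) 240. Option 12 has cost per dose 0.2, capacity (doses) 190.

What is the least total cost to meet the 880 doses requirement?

1010

Fill from the cheapest provider first.
Option 12 (0.2): use full 190 → 690 doses to go.
Option 11 at 0.9: take all 230 doses → 460 still needed.
Option S at 1.4: take all 240 doses → 220 still needed.
Option 23 at 1.9: take all 110 doses → 110 still needed.
Option C (2.0): take the remaining 110 → done.
Cost = 190×0.2 + 230×0.9 + 240×1.4 + 110×1.9 + 110×2.0 = 1010.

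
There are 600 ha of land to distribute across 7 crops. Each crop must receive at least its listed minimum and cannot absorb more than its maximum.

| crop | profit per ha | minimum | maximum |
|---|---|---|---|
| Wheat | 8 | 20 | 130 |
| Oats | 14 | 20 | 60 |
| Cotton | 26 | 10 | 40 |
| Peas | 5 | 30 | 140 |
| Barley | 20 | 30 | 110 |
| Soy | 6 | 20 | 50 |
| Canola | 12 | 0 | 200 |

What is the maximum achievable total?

7850

Meeting every minimum uses 20+20+10+30+30+20+0 = 130 ha, leaving 470.
Rank by profit per ha: Cotton 26 > Barley 20 > Oats 14 > Canola 12 > Wheat 8 > Soy 6 > Peas 5.
Cotton takes 30 more to reach its cap of 40 ; 440 left.
Give Barley 80 more to hit its cap of 110 ; 360 left.
Oats takes 40 more to reach its cap of 60 ; 320 left.
Canola: +200 to 200 (cap) ; 120 left.
Give Wheat 110 more to hit its cap of 130 ; 10 left.
Only 10 left; Soy takes them to reach 30.
Total = 8×130 + 14×60 + 26×40 + 5×30 + 20×110 + 6×30 + 12×200 = 7850.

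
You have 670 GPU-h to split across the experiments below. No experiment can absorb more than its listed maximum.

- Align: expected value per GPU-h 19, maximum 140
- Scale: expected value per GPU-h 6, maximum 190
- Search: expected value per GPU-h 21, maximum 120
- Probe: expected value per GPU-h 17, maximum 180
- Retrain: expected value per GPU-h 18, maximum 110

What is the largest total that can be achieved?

Highest expected value per GPU-h first: Search 21 > Align 19 > Retrain 18 > Probe 17 > Scale 6.
Give Search 120 to hit its cap of 120 ; 550 left.
Give Align 140 to hit its cap of 140 ; 410 left.
Retrain takes 110 to reach its cap of 110 ; 300 left.
Probe: +180 to 180 (cap) ; 120 left.
Scale has room for 190 but only 120 remain, so it gets 120.
Total = 19×140 + 6×120 + 21×120 + 17×180 + 18×110 = 10940.

10940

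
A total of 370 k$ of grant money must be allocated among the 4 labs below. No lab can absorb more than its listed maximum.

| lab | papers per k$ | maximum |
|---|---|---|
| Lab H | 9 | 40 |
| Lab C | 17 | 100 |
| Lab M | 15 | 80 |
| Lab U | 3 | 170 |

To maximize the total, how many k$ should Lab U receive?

Highest papers per k$ first: Lab C 17 > Lab M 15 > Lab H 9 > Lab U 3.
Lab C: +100 to 100 (cap) — 270 left.
Give Lab M 80 to hit its cap of 80 — 190 left.
Give Lab H 40 to hit its cap of 40 — 150 left.
Lab U: +150 (room for 170) → 150. Pool exhausted.

150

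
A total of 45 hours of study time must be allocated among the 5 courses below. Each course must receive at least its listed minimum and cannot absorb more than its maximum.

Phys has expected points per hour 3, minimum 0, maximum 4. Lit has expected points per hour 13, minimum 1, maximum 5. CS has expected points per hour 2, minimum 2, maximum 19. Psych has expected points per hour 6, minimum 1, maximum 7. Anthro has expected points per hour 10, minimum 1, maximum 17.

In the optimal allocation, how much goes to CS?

Meeting every minimum uses 0+1+2+1+1 = 5 hours, leaving 40.
Rank by expected points per hour: Lit 13 > Anthro 10 > Psych 6 > Phys 3 > CS 2.
Lit: +4 to 5 (cap) → 36 left.
Give Anthro 16 more to hit its cap of 17 → 20 left.
Psych: +6 to 7 (cap) → 14 left.
Phys takes 4 more to reach its cap of 4 → 10 left.
Only 10 left; CS takes them to reach 12.

12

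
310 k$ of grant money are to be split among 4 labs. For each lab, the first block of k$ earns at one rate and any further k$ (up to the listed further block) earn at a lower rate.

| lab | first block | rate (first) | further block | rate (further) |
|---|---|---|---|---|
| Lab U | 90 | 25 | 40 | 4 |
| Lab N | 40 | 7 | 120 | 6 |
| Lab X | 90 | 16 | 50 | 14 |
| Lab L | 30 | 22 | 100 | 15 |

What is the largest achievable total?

5850

Treat each block as its own option and order by rate: Lab U/tier1 25 > Lab L/tier1 22 > Lab X/tier1 16 > Lab L/tier2 15 > Lab X/tier2 14 > Lab N/tier1 7 > Lab N/tier2 6 > Lab U/tier2 4.
Lab U tier1 at 25: fill all 90 ; 220 left.
Lab L tier1 at 22: fill all 30 ; 190 left.
Lab X/tier1 (16): +90 ; 100 left.
Fill Lab L tier2 block (100 at 15) ; 0 left.
Total = 25×90 + 22×30 + 16×90 + 15×100 = 5850.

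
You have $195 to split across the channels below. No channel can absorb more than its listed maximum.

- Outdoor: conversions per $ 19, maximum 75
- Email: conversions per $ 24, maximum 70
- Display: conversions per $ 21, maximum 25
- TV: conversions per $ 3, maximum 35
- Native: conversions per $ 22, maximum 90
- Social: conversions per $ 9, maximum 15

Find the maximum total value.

4375

Highest conversions per $ first: Email 24 > Native 22 > Display 21 > Outdoor 19 > Social 9 > TV 3.
Give Email 70 to hit its cap of 70 → 125 left.
Native: +90 to 90 (cap) → 35 left.
Give Display 25 to hit its cap of 25 → 10 left.
Outdoor: +10 (room for 75) → 10. Pool exhausted.
Total = 19×10 + 24×70 + 21×25 + 22×90 = 4375.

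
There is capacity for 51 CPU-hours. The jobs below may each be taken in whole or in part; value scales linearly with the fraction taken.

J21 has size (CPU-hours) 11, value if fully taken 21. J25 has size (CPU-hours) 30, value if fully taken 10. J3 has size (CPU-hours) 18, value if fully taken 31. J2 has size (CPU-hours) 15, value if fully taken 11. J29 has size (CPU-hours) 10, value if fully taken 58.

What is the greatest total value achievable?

118.8

Best value per unit of size first: J29 58/10≈5.8, J21 21/11≈1.91, J3 31/18≈1.72, J2 11/15≈0.733, J25 10/30≈0.333.
Take all of J29 (10 CPU-hours, value 58) ; 41 CPU-hours left.
All 11 CPU-hours of J21 fit (value 21) ; 30 remain.
J3: take in full, 18 CPU-hours for value 31 ; 12 left.
12 CPU-hours left: a 12/15 share of J2 gives 11×12/15 = 8.8.
Total value = 118.8.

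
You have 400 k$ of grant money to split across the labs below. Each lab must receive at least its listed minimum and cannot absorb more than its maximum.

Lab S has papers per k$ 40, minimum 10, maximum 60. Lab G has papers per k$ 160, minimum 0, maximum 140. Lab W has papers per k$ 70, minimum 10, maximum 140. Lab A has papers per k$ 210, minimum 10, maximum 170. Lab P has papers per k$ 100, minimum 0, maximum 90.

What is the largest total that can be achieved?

Meeting every minimum uses 10+0+10+10+0 = 30 k$, leaving 370.
Order the labs by papers per k$: Lab A 210 > Lab G 160 > Lab P 100 > Lab W 70 > Lab S 40.
Lab A: +160 to 170 (cap) → 210 left.
Lab G: +140 to 140 (cap) → 70 left.
Lab P: +70 (room for 90) → 70. Pool exhausted.
Total = 40×10 + 160×140 + 70×10 + 210×170 + 100×70 = 66200.

66200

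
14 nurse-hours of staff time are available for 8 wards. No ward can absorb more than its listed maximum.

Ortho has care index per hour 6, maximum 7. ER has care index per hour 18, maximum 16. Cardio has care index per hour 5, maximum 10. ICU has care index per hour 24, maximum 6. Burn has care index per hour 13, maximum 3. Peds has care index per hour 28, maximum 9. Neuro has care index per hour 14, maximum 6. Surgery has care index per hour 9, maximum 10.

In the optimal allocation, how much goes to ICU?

Highest care index per hour first: Peds 28 > ICU 24 > ER 18 > Neuro 14 > Burn 13 > Surgery 9 > Ortho 6 > Cardio 5.
Peds: +9 to 9 (cap) ; 5 left.
ICU has room for 6 but only 5 remain, so it gets 5.

5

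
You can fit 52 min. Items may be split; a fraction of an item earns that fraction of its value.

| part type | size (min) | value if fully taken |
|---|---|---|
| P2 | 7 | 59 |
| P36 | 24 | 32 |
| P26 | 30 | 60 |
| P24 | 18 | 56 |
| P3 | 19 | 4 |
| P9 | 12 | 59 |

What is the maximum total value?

204

Best value per unit of size first: P2 59/7≈8.43, P9 59/12≈4.92, P24 56/18≈3.11, P26 60/30≈2, P36 32/24≈1.33, P3 4/19≈0.211.
All 7 min of P2 fit (value 59) → 45 remain.
All 12 min of P9 fit (value 59) → 33 remain.
P24: take in full, 18 min for value 56 → 15 left.
Fill the last 15 min with part of P26: 15/30 of it earns 30.
Total value = 204.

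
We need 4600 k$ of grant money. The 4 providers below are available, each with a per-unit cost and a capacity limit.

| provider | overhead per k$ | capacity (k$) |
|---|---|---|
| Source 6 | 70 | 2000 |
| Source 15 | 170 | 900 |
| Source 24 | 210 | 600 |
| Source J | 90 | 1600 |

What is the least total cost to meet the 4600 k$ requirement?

Fill from the cheapest provider first.
Source 6 at 70: take all 2000 k$ ; 2600 still needed.
Source J at 90: take all 1600 k$ ; 1000 still needed.
Source 15 (170): use full 900 ; 100 k$ to go.
Source 24 at 210: take 100 of its 600 ; requirement met.
Cost = 2000×70 + 1600×90 + 900×170 + 100×210 = 458000.

458000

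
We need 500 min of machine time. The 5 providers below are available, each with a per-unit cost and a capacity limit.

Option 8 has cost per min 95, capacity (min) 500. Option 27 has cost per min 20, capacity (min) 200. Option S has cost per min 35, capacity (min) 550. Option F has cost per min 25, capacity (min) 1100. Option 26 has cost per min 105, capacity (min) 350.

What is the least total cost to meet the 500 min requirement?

11500

Use providers in increasing cost order.
Option 27 at 20: take all 200 min ; 300 still needed.
Take 300 from Option F at 25 to finish.
Option S, Option 8, Option 26: unused.
Cost = 200×20 + 300×25 = 11500.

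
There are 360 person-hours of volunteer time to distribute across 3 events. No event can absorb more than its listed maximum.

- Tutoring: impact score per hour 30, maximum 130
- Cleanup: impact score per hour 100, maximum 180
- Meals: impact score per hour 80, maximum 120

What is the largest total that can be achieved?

29400

Order the events by impact score per hour: Cleanup 100 > Meals 80 > Tutoring 30.
Cleanup: +180 to 180 (cap) → 180 left.
Give Meals 120 to hit its cap of 120 → 60 left.
Tutoring: +60 (room for 130) → 60. Pool exhausted.
Total = 30×60 + 100×180 + 80×120 = 29400.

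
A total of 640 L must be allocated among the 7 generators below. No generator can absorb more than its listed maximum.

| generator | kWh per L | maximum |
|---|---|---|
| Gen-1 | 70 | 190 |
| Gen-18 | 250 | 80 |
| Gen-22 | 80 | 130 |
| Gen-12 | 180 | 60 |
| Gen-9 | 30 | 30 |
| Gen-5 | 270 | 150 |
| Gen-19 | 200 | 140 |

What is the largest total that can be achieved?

115300

Order the generators by kWh per L: Gen-5 270 > Gen-18 250 > Gen-19 200 > Gen-12 180 > Gen-22 80 > Gen-1 70 > Gen-9 30.
Gen-5: +150 to 150 (cap) — 490 left.
Gen-18: +80 to 80 (cap) — 410 left.
Give Gen-19 140 to hit its cap of 140 — 270 left.
Give Gen-12 60 to hit its cap of 60 — 210 left.
Give Gen-22 130 to hit its cap of 130 — 80 left.
Only 80 left; Gen-1 takes them to reach 80.
Total = 70×80 + 250×80 + 80×130 + 180×60 + 270×150 + 200×140 = 115300.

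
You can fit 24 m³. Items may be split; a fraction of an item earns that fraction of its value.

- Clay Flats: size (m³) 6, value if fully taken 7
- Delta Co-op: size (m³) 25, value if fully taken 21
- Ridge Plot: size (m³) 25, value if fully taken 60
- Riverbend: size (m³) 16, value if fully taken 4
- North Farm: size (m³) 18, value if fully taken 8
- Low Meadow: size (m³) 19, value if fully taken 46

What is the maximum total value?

58

Rank by value-to-size ratio: Low Meadow 46/19≈2.42, Ridge Plot 60/25≈2.4, Clay Flats 7/6≈1.17, Delta Co-op 21/25≈0.84, North Farm 8/18≈0.444, Riverbend 4/16≈0.25.
Take all of Low Meadow (19 m³, value 46) → 5 m³ left.
Only 5 m³ remain; take 5/25 of Ridge Plot for value 60×5/25 = 12.
Total value = 58.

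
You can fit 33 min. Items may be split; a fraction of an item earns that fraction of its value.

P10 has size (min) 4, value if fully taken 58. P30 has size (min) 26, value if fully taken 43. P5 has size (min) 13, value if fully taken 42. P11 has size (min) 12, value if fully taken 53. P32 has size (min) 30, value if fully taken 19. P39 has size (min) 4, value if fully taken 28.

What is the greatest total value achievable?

181

Sort by value density: P10 58/4≈14.5, P39 28/4≈7, P11 53/12≈4.42, P5 42/13≈3.23, P30 43/26≈1.65, P32 19/30≈0.633.
P10: take in full, 4 min for value 58 — 29 left.
All 4 min of P39 fit (value 28) — 25 remain.
Take all of P11 (12 min, value 53) — 13 min left.
All 13 min of P5 fit (value 42) — 0 remain.
Total value = 181.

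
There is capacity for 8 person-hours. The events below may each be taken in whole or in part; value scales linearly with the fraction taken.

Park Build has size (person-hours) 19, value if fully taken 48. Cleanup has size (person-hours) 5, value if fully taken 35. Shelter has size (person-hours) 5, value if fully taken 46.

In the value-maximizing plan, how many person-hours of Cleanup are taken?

3

Sort by value density: Shelter 46/5≈9.2, Cleanup 35/5≈7, Park Build 48/19≈2.53.
Take all of Shelter (5 person-hours, value 46) — 3 person-hours left.
Only 3 person-hours remain; take 3/5 of Cleanup for value 35×3/5 = 21.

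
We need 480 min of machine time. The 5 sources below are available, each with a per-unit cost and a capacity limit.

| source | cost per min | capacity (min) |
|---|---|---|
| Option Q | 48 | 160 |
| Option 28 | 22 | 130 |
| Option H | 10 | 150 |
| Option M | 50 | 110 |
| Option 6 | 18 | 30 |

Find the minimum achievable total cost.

Cheapest first:
Take 150 from Option H at 10 — need 330 more.
Option 6 (18): use full 30 — 300 min to go.
Option 28 (22): use full 130 — 170 min to go.
Option Q at 48: take all 160 min — 10 still needed.
Option M (50): take the remaining 10 — done.
Cost = 150×10 + 30×18 + 130×22 + 160×48 + 10×50 = 13080.

13080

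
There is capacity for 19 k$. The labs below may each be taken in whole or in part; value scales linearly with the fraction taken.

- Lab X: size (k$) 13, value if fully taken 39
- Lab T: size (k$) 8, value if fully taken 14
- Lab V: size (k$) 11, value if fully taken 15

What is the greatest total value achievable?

49.5

Best value per unit of size first: Lab X 39/13≈3, Lab T 14/8≈1.75, Lab V 15/11≈1.36.
Take all of Lab X (13 k$, value 39) ; 6 k$ left.
Fill the last 6 k$ with part of Lab T: 6/8 of it earns 10.5.
Total value = 49.5.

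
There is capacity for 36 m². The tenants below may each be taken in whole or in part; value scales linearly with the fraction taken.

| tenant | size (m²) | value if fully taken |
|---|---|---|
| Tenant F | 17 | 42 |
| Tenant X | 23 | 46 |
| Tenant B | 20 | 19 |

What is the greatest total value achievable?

Best value per unit of size first: Tenant F 42/17≈2.47, Tenant X 46/23≈2, Tenant B 19/20≈0.95.
Tenant F: take in full, 17 m² for value 42 ; 19 left.
Fill the last 19 m² with part of Tenant X: 19/23 of it earns 38.
Total value = 80.

80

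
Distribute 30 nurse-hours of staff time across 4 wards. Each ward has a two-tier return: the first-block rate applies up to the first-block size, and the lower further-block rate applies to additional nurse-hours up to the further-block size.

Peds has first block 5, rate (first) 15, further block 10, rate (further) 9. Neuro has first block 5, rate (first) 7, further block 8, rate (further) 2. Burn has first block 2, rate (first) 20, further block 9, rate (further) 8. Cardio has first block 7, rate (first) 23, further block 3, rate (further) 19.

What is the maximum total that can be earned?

Order all 8 blocks by rate: Cardio/tier1 23 > Burn/tier1 20 > Cardio/tier2 19 > Peds/tier1 15 > Peds/tier2 9 > Burn/tier2 8 > Neuro/tier1 7 > Neuro/tier2 2.
Cardio/tier1 (23): +7 → 23 left.
Fill Burn tier1 block (2 at 20) → 21 left.
Cardio tier2 at 19: fill all 3 → 18 left.
Peds/tier1 (15): +5 → 13 left.
Peds tier2 at 9: fill all 10 → 3 left.
Burn tier2 at 8: only 3 left, fill 3.
Total = 23×7 + 20×2 + 19×3 + 15×5 + 9×10 + 8×3 = 447.

447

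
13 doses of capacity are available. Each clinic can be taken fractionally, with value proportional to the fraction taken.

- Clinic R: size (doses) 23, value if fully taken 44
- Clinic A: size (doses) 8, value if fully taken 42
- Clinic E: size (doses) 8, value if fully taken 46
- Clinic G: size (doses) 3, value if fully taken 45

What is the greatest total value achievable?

101.5

Rank by value-to-size ratio: Clinic G 45/3≈15, Clinic E 46/8≈5.75, Clinic A 42/8≈5.25, Clinic R 44/23≈1.91.
Clinic G: take in full, 3 doses for value 45 — 10 left.
All 8 doses of Clinic E fit (value 46) — 2 remain.
Fill the last 2 doses with part of Clinic A: 2/8 of it earns 10.5.
Total value = 101.5.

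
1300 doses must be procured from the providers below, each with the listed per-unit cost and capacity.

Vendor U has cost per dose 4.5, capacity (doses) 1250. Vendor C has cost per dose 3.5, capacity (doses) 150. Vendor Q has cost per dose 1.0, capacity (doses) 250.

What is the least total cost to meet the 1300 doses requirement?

Cheapest first:
Vendor Q (1.0): use full 250 — 1050 doses to go.
Vendor C at 3.5: take all 150 doses — 900 still needed.
Vendor U at 4.5: take 900 of its 1250 — requirement met.
Cost = 250×1.0 + 150×3.5 + 900×4.5 = 4825.

4825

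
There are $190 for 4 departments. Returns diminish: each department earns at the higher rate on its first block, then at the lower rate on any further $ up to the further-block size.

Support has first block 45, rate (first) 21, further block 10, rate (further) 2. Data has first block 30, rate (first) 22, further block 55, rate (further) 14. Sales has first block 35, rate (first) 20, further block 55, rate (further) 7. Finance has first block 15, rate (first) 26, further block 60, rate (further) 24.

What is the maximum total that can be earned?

Treat each block as its own option and order by rate: Finance/first 26 > Finance/second 24 > Data/first 22 > Support/first 21 > Sales/first 20 > Data/second 14 > Sales/second 7 > Support/second 2.
Finance first at 26: fill all 15 → 175 left.
Fill Finance second block (60 at 24) → 115 left.
Data first at 22: fill all 30 → 85 left.
Fill Support first block (45 at 21) → 40 left.
Sales/first (20): +35 → 5 left.
Data second at 14: only 5 left, fill 5.
Total = 26×15 + 24×60 + 22×30 + 21×45 + 20×35 + 14×5 = 4205.

4205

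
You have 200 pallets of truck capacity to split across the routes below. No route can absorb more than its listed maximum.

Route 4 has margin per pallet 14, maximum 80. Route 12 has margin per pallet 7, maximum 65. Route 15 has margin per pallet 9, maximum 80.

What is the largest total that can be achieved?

2120

Highest margin per pallet first: Route 4 14 > Route 15 9 > Route 12 7.
Give Route 4 80 to hit its cap of 80 → 120 left.
Route 15: +80 to 80 (cap) → 40 left.
Route 12 has room for 65 but only 40 remain, so it gets 40.
Total = 14×80 + 7×40 + 9×80 = 2120.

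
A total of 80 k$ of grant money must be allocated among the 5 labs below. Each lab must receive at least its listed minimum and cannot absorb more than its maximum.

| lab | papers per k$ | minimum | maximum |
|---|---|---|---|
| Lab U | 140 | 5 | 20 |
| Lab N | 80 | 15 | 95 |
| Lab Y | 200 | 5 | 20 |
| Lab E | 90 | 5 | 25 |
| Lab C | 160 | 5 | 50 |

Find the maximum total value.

Meeting every minimum uses 5+15+5+5+5 = 35 k$, leaving 45.
Rank by papers per k$: Lab Y 200 > Lab C 160 > Lab U 140 > Lab E 90 > Lab N 80.
Give Lab Y 15 more to hit its cap of 20 ; 30 left.
Lab C: +30 (room for 45) → 35. Pool exhausted.
Total = 140×5 + 80×15 + 200×20 + 90×5 + 160×35 = 11950.

11950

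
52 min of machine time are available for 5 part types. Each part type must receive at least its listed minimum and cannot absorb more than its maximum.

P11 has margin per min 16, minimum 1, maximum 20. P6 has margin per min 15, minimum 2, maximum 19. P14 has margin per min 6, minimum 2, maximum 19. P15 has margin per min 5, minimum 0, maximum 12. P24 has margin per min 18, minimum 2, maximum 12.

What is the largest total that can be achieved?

818

Meeting every minimum uses 1+2+2+0+2 = 7 min, leaving 45.
Rank by margin per min: P24 18 > P11 16 > P6 15 > P14 6 > P15 5.
Give P24 10 more to hit its cap of 12 ; 35 left.
Give P11 19 more to hit its cap of 20 ; 16 left.
P6 has room for 17 more but only 16 remain, so it gets 18.
Total = 16×20 + 15×18 + 6×2 + 18×12 = 818.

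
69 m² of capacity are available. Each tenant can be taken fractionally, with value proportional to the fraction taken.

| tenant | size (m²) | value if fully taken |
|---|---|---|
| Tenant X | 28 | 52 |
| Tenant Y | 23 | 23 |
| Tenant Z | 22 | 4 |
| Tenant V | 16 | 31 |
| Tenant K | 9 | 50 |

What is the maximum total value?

Sort by value density: Tenant K 50/9≈5.56, Tenant V 31/16≈1.94, Tenant X 52/28≈1.86, Tenant Y 23/23≈1, Tenant Z 4/22≈0.182.
Tenant K: take in full, 9 m² for value 50 — 60 left.
Take all of Tenant V (16 m², value 31) — 44 m² left.
Take all of Tenant X (28 m², value 52) — 16 m² left.
16 m² left: a 16/23 share of Tenant Y gives 23×16/23 = 16.
Total value = 149.

149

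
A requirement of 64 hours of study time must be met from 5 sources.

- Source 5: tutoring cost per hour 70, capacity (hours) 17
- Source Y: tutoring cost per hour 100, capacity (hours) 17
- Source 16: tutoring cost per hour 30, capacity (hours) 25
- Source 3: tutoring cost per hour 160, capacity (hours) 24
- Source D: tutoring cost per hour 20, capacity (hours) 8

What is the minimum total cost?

Cheapest first:
Source D (20): use full 8 — 56 hours to go.
Source 16 (30): use full 25 — 31 hours to go.
Source 5 (70): use full 17 — 14 hours to go.
Take 14 from Source Y at 100 to finish.
Source 3: unused.
Cost = 8×20 + 25×30 + 17×70 + 14×100 = 3500.

3500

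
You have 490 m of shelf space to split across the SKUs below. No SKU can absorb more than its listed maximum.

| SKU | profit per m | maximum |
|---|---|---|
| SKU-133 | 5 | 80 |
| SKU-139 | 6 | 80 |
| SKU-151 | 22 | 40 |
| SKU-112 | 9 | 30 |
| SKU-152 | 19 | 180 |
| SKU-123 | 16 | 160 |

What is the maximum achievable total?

Order the SKUs by profit per m: SKU-151 22 > SKU-152 19 > SKU-123 16 > SKU-112 9 > SKU-139 6 > SKU-133 5.
SKU-151 takes 40 to reach its cap of 40 ; 450 left.
SKU-152: +180 to 180 (cap) ; 270 left.
Give SKU-123 160 to hit its cap of 160 ; 110 left.
SKU-112 takes 30 to reach its cap of 30 ; 80 left.
SKU-139: +80 to 80 (cap) ; 0 left.
Total = 6×80 + 22×40 + 9×30 + 19×180 + 16×160 = 7610.

7610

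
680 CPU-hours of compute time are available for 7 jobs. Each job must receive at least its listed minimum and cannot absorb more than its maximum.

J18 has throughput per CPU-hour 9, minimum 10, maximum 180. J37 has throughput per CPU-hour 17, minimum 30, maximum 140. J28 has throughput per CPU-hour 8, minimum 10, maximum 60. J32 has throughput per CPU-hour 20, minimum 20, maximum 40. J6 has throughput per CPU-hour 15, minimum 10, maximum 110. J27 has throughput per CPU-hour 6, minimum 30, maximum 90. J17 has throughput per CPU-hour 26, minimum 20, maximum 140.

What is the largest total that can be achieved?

Meeting every minimum uses 10+30+10+20+10+30+20 = 130 CPU-hours, leaving 550.
Highest throughput per CPU-hour first: J17 26 > J32 20 > J37 17 > J6 15 > J18 9 > J28 8 > J27 6.
J17: +120 to 140 (cap) — 430 left.
Give J32 20 more to hit its cap of 40 — 410 left.
Give J37 110 more to hit its cap of 140 — 300 left.
J6 takes 100 more to reach its cap of 110 — 200 left.
Give J18 170 more to hit its cap of 180 — 30 left.
Only 30 left; J28 takes them to reach 40.
Total = 9×180 + 17×140 + 8×40 + 20×40 + 15×110 + 6×30 + 26×140 = 10590.

10590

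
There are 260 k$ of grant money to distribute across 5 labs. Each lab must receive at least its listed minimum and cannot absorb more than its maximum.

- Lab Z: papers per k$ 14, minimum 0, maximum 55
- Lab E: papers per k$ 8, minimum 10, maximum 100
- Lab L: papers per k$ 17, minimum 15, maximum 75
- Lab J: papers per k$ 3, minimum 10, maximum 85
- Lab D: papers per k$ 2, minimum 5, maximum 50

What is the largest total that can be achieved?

Meeting every minimum uses 0+10+15+10+5 = 40 k$, leaving 220.
Highest papers per k$ first: Lab L 17 > Lab Z 14 > Lab E 8 > Lab J 3 > Lab D 2.
Lab L takes 60 more to reach its cap of 75 — 160 left.
Lab Z takes 55 more to reach its cap of 55 — 105 left.
Lab E: +90 to 100 (cap) — 15 left.
Lab J has room for 75 more but only 15 remain, so it gets 25.
Total = 14×55 + 8×100 + 17×75 + 3×25 + 2×5 = 2930.

2930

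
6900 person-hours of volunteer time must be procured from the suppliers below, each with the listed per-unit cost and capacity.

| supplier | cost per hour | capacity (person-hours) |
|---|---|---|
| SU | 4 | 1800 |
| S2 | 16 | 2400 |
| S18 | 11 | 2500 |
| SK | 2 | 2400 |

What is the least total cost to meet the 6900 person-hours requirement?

42700

Fill from the cheapest supplier first.
SK at 2: take all 2400 person-hours → 4500 still needed.
SU (4): use full 1800 → 2700 person-hours to go.
S18 (11): use full 2500 → 200 person-hours to go.
S2 (16): take the remaining 200 → done.
Cost = 2400×2 + 1800×4 + 2500×11 + 200×16 = 42700.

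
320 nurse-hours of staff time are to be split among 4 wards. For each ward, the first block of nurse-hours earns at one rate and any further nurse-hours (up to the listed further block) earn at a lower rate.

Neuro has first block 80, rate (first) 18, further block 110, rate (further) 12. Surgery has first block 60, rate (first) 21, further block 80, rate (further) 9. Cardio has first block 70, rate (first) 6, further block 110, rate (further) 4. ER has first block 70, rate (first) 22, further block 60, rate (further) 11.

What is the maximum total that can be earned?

Treat each block as its own option and order by rate: ER/tier1 22 > Surgery/tier1 21 > Neuro/tier1 18 > Neuro/tier2 12 > ER/tier2 11 > Surgery/tier2 9 > Cardio/tier1 6 > Cardio/tier2 4.
ER/tier1 (22): +70 → 250 left.
Surgery tier1 at 21: fill all 60 → 190 left.
Neuro/tier1 (18): +80 → 110 left.
Neuro/tier2 (12): +110 → 0 left.
Total = 22×70 + 21×60 + 18×80 + 12×110 = 5560.

5560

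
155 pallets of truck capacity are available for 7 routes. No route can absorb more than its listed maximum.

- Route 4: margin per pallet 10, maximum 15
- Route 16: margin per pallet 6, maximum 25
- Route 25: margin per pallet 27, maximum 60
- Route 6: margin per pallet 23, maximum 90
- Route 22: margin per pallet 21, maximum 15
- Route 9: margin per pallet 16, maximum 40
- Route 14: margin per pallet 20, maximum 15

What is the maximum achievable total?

Rank by margin per pallet: Route 25 27 > Route 6 23 > Route 22 21 > Route 14 20 > Route 9 16 > Route 4 10 > Route 16 6.
Give Route 25 60 to hit its cap of 60 — 95 left.
Route 6 takes 90 to reach its cap of 90 — 5 left.
Route 22: +5 (room for 15) → 5. Pool exhausted.
Total = 27×60 + 23×90 + 21×5 = 3795.

3795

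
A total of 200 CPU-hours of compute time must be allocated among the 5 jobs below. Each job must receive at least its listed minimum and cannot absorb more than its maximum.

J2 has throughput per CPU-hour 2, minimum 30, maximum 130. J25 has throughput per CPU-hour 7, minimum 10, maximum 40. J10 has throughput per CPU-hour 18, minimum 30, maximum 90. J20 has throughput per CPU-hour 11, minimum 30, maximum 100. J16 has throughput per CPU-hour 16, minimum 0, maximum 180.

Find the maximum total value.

2720

Meeting every minimum uses 30+10+30+30+0 = 100 CPU-hours, leaving 100.
Highest throughput per CPU-hour first: J10 18 > J16 16 > J20 11 > J25 7 > J2 2.
J10: +60 to 90 (cap) — 40 left.
J16: +40 (room for 180) → 40. Pool exhausted.
Total = 2×30 + 7×10 + 18×90 + 11×30 + 16×40 = 2720.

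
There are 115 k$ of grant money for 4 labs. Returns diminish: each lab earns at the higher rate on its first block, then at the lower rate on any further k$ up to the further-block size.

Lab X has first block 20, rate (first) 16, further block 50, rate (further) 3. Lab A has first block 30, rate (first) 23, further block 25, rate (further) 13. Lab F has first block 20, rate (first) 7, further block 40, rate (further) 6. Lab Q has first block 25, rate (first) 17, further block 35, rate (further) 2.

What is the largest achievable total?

1865

Order all 8 blocks by rate: Lab A/first 23 > Lab Q/first 17 > Lab X/first 16 > Lab A/second 13 > Lab F/first 7 > Lab F/second 6 > Lab X/second 3 > Lab Q/second 2.
Lab A first at 23: fill all 30 — 85 left.
Lab Q/first (17): +25 — 60 left.
Lab X first at 16: fill all 20 — 40 left.
Lab A/second (13): +25 — 15 left.
15 remain; put them into Lab F first at 7.
Total = 23×30 + 17×25 + 16×20 + 13×25 + 7×15 = 1865.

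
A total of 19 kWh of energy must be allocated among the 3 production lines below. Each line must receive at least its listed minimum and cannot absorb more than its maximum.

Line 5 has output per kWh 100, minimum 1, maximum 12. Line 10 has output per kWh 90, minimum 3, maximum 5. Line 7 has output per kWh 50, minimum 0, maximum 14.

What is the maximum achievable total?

1750

Meeting every minimum uses 1+3+0 = 4 kWh, leaving 15.
Order the production lines by output per kWh: Line 5 100 > Line 10 90 > Line 7 50.
Line 5: +11 to 12 (cap) — 4 left.
Line 10: +2 to 5 (cap) — 2 left.
Line 7 has room for 14 more but only 2 remain, so it gets 2.
Total = 100×12 + 90×5 + 50×2 = 1750.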